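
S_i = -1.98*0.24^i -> [-1.98, -0.48, -0.11, -0.03, -0.01]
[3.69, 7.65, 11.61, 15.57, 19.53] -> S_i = 3.69 + 3.96*i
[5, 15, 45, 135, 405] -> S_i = 5*3^i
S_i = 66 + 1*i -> [66, 67, 68, 69, 70]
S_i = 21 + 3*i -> [21, 24, 27, 30, 33]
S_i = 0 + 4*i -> [0, 4, 8, 12, 16]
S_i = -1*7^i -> [-1, -7, -49, -343, -2401]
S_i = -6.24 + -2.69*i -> [-6.24, -8.93, -11.62, -14.31, -17.0]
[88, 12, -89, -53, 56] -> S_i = Random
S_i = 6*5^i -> [6, 30, 150, 750, 3750]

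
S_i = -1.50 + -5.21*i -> [-1.5, -6.71, -11.92, -17.13, -22.34]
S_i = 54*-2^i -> [54, -108, 216, -432, 864]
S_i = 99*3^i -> [99, 297, 891, 2673, 8019]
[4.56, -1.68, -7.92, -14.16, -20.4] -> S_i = 4.56 + -6.24*i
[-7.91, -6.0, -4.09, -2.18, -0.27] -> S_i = -7.91 + 1.91*i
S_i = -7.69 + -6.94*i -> [-7.69, -14.63, -21.57, -28.51, -35.45]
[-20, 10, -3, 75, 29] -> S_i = Random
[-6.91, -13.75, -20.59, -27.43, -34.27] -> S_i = -6.91 + -6.84*i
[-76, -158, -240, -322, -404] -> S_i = -76 + -82*i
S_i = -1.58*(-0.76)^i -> [-1.58, 1.2, -0.91, 0.69, -0.53]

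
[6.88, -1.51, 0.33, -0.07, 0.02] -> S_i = 6.88*(-0.22)^i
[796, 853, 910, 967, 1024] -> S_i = 796 + 57*i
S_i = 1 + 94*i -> [1, 95, 189, 283, 377]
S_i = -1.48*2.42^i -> [-1.48, -3.58, -8.67, -20.98, -50.76]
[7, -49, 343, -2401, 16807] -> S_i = 7*-7^i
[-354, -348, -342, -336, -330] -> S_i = -354 + 6*i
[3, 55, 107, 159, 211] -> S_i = 3 + 52*i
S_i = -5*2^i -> [-5, -10, -20, -40, -80]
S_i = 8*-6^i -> [8, -48, 288, -1728, 10368]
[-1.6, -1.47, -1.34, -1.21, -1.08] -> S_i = -1.60 + 0.13*i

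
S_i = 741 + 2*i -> [741, 743, 745, 747, 749]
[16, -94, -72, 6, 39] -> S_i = Random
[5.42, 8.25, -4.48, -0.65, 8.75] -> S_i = Random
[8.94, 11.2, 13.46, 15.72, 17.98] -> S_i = 8.94 + 2.26*i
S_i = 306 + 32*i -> [306, 338, 370, 402, 434]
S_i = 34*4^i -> [34, 136, 544, 2176, 8704]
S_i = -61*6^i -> [-61, -366, -2196, -13176, -79056]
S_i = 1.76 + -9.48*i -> [1.76, -7.72, -17.2, -26.68, -36.16]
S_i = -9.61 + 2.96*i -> [-9.61, -6.65, -3.69, -0.73, 2.23]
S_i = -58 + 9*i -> [-58, -49, -40, -31, -22]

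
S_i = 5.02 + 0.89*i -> [5.02, 5.91, 6.8, 7.69, 8.58]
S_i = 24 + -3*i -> [24, 21, 18, 15, 12]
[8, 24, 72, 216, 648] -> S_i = 8*3^i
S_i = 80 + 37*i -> [80, 117, 154, 191, 228]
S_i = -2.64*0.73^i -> [-2.64, -1.93, -1.41, -1.03, -0.75]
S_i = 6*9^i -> [6, 54, 486, 4374, 39366]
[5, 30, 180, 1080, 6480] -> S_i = 5*6^i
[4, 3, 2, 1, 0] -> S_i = 4 + -1*i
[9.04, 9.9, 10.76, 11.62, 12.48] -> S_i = 9.04 + 0.86*i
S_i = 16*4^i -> [16, 64, 256, 1024, 4096]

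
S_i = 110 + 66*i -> [110, 176, 242, 308, 374]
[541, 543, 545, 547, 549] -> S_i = 541 + 2*i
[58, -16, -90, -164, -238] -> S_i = 58 + -74*i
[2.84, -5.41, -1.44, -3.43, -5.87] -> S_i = Random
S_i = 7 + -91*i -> [7, -84, -175, -266, -357]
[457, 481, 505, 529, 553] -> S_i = 457 + 24*i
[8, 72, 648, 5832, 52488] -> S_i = 8*9^i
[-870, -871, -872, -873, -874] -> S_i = -870 + -1*i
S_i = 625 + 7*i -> [625, 632, 639, 646, 653]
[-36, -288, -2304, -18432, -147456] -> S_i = -36*8^i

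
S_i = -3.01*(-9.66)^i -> [-3.01, 29.08, -280.88, 2713.3, -26210.48]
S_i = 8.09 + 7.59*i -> [8.09, 15.68, 23.27, 30.86, 38.45]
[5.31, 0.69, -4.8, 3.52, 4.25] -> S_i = Random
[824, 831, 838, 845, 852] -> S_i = 824 + 7*i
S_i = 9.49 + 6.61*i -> [9.49, 16.1, 22.71, 29.32, 35.93]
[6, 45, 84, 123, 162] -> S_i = 6 + 39*i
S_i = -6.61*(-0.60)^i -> [-6.61, 3.97, -2.38, 1.43, -0.86]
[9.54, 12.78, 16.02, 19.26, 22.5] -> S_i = 9.54 + 3.24*i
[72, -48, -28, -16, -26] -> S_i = Random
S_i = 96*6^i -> [96, 576, 3456, 20736, 124416]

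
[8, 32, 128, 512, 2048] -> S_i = 8*4^i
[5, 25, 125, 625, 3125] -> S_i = 5*5^i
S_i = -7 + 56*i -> [-7, 49, 105, 161, 217]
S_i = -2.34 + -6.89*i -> [-2.34, -9.23, -16.12, -23.01, -29.9]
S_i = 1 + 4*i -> [1, 5, 9, 13, 17]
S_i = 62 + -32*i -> [62, 30, -2, -34, -66]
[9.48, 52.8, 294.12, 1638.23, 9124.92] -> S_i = 9.48*5.57^i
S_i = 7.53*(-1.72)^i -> [7.53, -12.95, 22.28, -38.32, 65.9]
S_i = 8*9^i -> [8, 72, 648, 5832, 52488]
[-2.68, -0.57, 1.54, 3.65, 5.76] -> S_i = -2.68 + 2.11*i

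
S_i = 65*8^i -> [65, 520, 4160, 33280, 266240]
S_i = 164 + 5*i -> [164, 169, 174, 179, 184]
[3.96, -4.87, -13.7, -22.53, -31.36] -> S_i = 3.96 + -8.83*i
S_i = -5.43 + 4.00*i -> [-5.43, -1.43, 2.57, 6.57, 10.57]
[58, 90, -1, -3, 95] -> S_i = Random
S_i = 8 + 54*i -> [8, 62, 116, 170, 224]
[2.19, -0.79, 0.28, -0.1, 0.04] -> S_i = 2.19*(-0.36)^i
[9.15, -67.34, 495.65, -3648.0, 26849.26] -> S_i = 9.15*(-7.36)^i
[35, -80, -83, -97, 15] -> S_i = Random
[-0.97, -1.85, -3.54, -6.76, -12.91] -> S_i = -0.97*1.91^i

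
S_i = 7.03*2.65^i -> [7.03, 18.63, 49.37, 130.83, 346.69]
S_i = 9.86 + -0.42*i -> [9.86, 9.44, 9.02, 8.6, 8.18]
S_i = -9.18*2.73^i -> [-9.18, -25.06, -68.42, -186.78, -509.91]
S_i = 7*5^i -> [7, 35, 175, 875, 4375]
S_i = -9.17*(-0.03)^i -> [-9.17, 0.28, -0.01, 0.0, -0.0]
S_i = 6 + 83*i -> [6, 89, 172, 255, 338]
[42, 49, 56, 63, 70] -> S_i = 42 + 7*i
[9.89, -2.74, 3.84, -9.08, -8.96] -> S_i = Random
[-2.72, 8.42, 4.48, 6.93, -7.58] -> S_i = Random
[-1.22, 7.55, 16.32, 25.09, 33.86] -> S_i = -1.22 + 8.77*i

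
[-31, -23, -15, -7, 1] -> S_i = -31 + 8*i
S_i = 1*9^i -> [1, 9, 81, 729, 6561]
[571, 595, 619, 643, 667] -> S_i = 571 + 24*i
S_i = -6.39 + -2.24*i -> [-6.39, -8.63, -10.87, -13.11, -15.35]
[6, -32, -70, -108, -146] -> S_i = 6 + -38*i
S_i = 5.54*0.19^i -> [5.54, 1.05, 0.2, 0.04, 0.01]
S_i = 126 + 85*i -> [126, 211, 296, 381, 466]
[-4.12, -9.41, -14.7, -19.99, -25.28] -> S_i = -4.12 + -5.29*i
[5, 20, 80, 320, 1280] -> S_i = 5*4^i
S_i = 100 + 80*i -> [100, 180, 260, 340, 420]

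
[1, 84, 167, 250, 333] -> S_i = 1 + 83*i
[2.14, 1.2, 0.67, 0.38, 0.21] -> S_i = 2.14*0.56^i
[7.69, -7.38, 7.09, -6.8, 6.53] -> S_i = 7.69*(-0.96)^i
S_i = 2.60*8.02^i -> [2.6, 20.85, 167.23, 1341.21, 10756.5]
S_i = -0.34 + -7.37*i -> [-0.34, -7.71, -15.08, -22.45, -29.82]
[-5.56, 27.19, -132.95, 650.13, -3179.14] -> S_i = -5.56*(-4.89)^i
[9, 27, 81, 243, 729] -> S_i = 9*3^i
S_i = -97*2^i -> [-97, -194, -388, -776, -1552]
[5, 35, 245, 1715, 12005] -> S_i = 5*7^i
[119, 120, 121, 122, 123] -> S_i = 119 + 1*i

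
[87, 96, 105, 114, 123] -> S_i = 87 + 9*i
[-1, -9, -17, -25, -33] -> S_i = -1 + -8*i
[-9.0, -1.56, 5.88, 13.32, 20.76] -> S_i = -9.00 + 7.44*i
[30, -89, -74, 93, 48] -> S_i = Random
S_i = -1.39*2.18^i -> [-1.39, -3.03, -6.61, -14.4, -31.39]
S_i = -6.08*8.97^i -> [-6.08, -54.54, -489.2, -4388.14, -39361.66]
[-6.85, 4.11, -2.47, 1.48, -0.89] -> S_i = -6.85*(-0.60)^i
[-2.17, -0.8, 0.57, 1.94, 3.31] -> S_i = -2.17 + 1.37*i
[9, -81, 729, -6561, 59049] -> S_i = 9*-9^i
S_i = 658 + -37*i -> [658, 621, 584, 547, 510]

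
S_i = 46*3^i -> [46, 138, 414, 1242, 3726]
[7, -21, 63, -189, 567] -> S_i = 7*-3^i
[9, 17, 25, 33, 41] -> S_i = 9 + 8*i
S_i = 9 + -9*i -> [9, 0, -9, -18, -27]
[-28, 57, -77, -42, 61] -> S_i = Random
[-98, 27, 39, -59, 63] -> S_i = Random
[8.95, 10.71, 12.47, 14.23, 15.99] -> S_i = 8.95 + 1.76*i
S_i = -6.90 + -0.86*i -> [-6.9, -7.76, -8.62, -9.48, -10.34]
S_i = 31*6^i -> [31, 186, 1116, 6696, 40176]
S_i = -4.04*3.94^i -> [-4.04, -15.92, -62.72, -247.1, -973.57]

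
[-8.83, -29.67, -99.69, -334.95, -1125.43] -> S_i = -8.83*3.36^i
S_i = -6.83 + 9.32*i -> [-6.83, 2.49, 11.81, 21.13, 30.45]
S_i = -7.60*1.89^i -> [-7.6, -14.36, -27.15, -51.31, -96.98]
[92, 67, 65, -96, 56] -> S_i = Random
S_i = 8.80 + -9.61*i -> [8.8, -0.81, -10.42, -20.03, -29.64]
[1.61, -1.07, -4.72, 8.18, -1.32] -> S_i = Random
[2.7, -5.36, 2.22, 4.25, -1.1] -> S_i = Random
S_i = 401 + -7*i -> [401, 394, 387, 380, 373]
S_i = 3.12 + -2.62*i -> [3.12, 0.5, -2.12, -4.74, -7.36]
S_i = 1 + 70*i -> [1, 71, 141, 211, 281]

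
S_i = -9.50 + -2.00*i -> [-9.5, -11.5, -13.5, -15.5, -17.5]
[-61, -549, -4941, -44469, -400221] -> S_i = -61*9^i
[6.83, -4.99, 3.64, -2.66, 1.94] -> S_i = 6.83*(-0.73)^i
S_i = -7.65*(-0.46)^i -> [-7.65, 3.52, -1.62, 0.74, -0.34]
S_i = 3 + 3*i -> [3, 6, 9, 12, 15]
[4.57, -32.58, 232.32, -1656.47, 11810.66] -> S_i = 4.57*(-7.13)^i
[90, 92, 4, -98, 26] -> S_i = Random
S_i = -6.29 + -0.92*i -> [-6.29, -7.21, -8.13, -9.05, -9.97]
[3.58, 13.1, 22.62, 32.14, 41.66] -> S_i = 3.58 + 9.52*i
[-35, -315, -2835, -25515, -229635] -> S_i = -35*9^i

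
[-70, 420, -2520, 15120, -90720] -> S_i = -70*-6^i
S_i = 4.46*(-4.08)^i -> [4.46, -18.2, 74.24, -302.91, 1235.88]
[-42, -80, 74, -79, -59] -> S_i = Random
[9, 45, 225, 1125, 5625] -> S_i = 9*5^i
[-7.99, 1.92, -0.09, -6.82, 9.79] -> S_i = Random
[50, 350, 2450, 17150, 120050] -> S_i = 50*7^i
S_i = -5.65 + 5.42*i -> [-5.65, -0.23, 5.19, 10.61, 16.03]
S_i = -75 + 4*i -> [-75, -71, -67, -63, -59]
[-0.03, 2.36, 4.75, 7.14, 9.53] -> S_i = -0.03 + 2.39*i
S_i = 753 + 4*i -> [753, 757, 761, 765, 769]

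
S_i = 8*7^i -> [8, 56, 392, 2744, 19208]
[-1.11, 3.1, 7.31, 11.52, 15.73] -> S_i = -1.11 + 4.21*i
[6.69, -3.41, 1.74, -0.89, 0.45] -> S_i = 6.69*(-0.51)^i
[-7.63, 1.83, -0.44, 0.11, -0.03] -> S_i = -7.63*(-0.24)^i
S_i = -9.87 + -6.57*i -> [-9.87, -16.44, -23.01, -29.58, -36.15]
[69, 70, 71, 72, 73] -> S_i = 69 + 1*i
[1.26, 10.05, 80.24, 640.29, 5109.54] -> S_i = 1.26*7.98^i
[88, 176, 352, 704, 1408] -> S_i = 88*2^i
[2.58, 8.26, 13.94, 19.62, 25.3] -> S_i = 2.58 + 5.68*i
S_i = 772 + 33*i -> [772, 805, 838, 871, 904]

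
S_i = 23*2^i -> [23, 46, 92, 184, 368]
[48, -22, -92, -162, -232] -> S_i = 48 + -70*i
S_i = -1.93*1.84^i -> [-1.93, -3.55, -6.53, -12.02, -22.12]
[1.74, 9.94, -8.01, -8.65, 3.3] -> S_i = Random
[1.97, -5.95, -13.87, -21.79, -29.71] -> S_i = 1.97 + -7.92*i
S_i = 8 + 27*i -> [8, 35, 62, 89, 116]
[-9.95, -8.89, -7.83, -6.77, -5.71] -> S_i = -9.95 + 1.06*i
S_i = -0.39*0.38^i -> [-0.39, -0.15, -0.06, -0.02, -0.01]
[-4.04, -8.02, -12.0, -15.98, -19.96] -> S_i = -4.04 + -3.98*i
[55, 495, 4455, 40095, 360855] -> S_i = 55*9^i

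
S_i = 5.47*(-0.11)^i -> [5.47, -0.6, 0.07, -0.01, 0.0]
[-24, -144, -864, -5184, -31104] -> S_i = -24*6^i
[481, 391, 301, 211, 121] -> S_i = 481 + -90*i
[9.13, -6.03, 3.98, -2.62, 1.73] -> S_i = 9.13*(-0.66)^i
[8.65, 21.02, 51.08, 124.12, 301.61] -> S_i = 8.65*2.43^i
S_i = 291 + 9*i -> [291, 300, 309, 318, 327]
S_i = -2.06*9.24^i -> [-2.06, -19.03, -175.88, -1625.11, -15016.03]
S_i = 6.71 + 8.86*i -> [6.71, 15.57, 24.43, 33.29, 42.15]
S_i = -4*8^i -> [-4, -32, -256, -2048, -16384]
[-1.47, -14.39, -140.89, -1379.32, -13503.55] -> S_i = -1.47*9.79^i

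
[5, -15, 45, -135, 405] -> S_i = 5*-3^i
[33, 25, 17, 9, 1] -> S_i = 33 + -8*i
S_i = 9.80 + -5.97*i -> [9.8, 3.83, -2.14, -8.11, -14.08]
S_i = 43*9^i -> [43, 387, 3483, 31347, 282123]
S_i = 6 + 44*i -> [6, 50, 94, 138, 182]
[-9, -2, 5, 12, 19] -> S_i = -9 + 7*i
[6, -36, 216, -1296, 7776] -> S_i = 6*-6^i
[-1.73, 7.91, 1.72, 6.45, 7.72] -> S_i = Random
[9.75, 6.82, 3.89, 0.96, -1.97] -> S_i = 9.75 + -2.93*i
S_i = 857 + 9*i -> [857, 866, 875, 884, 893]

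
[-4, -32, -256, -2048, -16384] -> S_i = -4*8^i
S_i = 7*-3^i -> [7, -21, 63, -189, 567]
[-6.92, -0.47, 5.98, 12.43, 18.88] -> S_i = -6.92 + 6.45*i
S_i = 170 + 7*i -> [170, 177, 184, 191, 198]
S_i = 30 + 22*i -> [30, 52, 74, 96, 118]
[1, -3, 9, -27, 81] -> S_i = 1*-3^i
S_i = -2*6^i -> [-2, -12, -72, -432, -2592]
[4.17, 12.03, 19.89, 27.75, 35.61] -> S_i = 4.17 + 7.86*i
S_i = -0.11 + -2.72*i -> [-0.11, -2.83, -5.55, -8.27, -10.99]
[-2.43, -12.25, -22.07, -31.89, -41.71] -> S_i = -2.43 + -9.82*i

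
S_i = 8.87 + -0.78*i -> [8.87, 8.09, 7.31, 6.53, 5.75]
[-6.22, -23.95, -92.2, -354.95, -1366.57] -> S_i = -6.22*3.85^i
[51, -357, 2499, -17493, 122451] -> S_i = 51*-7^i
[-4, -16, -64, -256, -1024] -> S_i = -4*4^i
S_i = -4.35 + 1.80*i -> [-4.35, -2.55, -0.75, 1.05, 2.85]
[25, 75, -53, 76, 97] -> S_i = Random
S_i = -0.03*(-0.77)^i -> [-0.03, 0.02, -0.02, 0.01, -0.01]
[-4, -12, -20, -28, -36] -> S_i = -4 + -8*i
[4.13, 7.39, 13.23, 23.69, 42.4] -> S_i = 4.13*1.79^i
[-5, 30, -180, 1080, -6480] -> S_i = -5*-6^i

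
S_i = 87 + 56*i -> [87, 143, 199, 255, 311]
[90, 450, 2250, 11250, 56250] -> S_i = 90*5^i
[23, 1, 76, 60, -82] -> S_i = Random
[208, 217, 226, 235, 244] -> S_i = 208 + 9*i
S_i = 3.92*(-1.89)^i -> [3.92, -7.41, 14.0, -26.46, 50.02]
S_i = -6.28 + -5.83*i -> [-6.28, -12.11, -17.94, -23.77, -29.6]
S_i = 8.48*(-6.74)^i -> [8.48, -57.16, 385.23, -2596.42, 17499.89]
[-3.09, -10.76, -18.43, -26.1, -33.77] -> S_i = -3.09 + -7.67*i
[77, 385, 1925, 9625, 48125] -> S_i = 77*5^i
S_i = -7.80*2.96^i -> [-7.8, -23.09, -68.34, -202.29, -598.77]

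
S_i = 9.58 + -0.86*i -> [9.58, 8.72, 7.86, 7.0, 6.14]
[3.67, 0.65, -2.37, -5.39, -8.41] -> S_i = 3.67 + -3.02*i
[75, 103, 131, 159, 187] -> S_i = 75 + 28*i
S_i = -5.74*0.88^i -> [-5.74, -5.05, -4.45, -3.91, -3.44]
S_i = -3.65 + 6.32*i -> [-3.65, 2.67, 8.99, 15.31, 21.63]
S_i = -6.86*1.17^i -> [-6.86, -8.03, -9.39, -10.99, -12.85]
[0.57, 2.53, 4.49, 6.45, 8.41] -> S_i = 0.57 + 1.96*i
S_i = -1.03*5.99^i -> [-1.03, -6.17, -36.96, -221.37, -1326.0]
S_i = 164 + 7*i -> [164, 171, 178, 185, 192]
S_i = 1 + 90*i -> [1, 91, 181, 271, 361]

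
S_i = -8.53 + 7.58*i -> [-8.53, -0.95, 6.63, 14.21, 21.79]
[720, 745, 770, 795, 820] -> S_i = 720 + 25*i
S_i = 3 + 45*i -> [3, 48, 93, 138, 183]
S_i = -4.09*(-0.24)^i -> [-4.09, 0.98, -0.24, 0.06, -0.01]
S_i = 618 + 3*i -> [618, 621, 624, 627, 630]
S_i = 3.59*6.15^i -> [3.59, 22.08, 135.78, 835.06, 5135.64]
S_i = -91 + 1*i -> [-91, -90, -89, -88, -87]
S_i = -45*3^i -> [-45, -135, -405, -1215, -3645]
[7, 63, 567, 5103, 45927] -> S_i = 7*9^i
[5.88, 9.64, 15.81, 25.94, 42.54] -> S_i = 5.88*1.64^i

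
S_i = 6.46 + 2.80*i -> [6.46, 9.26, 12.06, 14.86, 17.66]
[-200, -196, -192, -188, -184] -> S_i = -200 + 4*i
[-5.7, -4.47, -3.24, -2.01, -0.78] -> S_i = -5.70 + 1.23*i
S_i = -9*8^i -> [-9, -72, -576, -4608, -36864]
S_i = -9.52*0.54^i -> [-9.52, -5.14, -2.78, -1.5, -0.81]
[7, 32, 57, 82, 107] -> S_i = 7 + 25*i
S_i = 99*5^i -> [99, 495, 2475, 12375, 61875]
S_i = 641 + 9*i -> [641, 650, 659, 668, 677]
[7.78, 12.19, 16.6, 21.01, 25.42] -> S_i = 7.78 + 4.41*i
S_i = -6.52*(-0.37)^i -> [-6.52, 2.41, -0.89, 0.33, -0.12]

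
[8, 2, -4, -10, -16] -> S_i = 8 + -6*i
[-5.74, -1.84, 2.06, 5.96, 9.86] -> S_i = -5.74 + 3.90*i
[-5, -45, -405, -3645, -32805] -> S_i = -5*9^i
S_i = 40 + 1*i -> [40, 41, 42, 43, 44]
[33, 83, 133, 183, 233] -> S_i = 33 + 50*i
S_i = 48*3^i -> [48, 144, 432, 1296, 3888]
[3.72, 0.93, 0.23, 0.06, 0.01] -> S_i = 3.72*0.25^i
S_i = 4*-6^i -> [4, -24, 144, -864, 5184]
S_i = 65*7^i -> [65, 455, 3185, 22295, 156065]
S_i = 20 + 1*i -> [20, 21, 22, 23, 24]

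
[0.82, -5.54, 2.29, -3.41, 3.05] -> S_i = Random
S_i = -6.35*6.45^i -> [-6.35, -40.96, -264.18, -1703.93, -10990.38]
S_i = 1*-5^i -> [1, -5, 25, -125, 625]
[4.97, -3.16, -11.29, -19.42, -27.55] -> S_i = 4.97 + -8.13*i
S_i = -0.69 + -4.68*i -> [-0.69, -5.37, -10.05, -14.73, -19.41]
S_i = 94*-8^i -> [94, -752, 6016, -48128, 385024]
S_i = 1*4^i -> [1, 4, 16, 64, 256]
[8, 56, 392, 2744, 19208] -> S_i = 8*7^i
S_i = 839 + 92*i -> [839, 931, 1023, 1115, 1207]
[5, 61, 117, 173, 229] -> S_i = 5 + 56*i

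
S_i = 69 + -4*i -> [69, 65, 61, 57, 53]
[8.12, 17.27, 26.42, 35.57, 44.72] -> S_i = 8.12 + 9.15*i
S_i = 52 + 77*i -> [52, 129, 206, 283, 360]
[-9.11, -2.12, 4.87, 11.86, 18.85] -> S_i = -9.11 + 6.99*i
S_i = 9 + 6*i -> [9, 15, 21, 27, 33]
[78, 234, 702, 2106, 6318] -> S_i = 78*3^i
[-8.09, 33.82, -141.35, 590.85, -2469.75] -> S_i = -8.09*(-4.18)^i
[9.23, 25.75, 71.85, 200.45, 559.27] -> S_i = 9.23*2.79^i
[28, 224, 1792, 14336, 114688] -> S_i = 28*8^i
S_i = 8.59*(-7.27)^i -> [8.59, -62.45, 454.01, -3300.63, 23995.56]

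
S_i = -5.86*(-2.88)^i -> [-5.86, 16.88, -48.61, 139.98, -403.15]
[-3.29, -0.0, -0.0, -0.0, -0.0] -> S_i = -3.29*0.00^i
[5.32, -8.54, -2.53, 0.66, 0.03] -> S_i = Random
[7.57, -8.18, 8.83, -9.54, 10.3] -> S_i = 7.57*(-1.08)^i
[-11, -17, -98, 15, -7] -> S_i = Random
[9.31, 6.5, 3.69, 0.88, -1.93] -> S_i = 9.31 + -2.81*i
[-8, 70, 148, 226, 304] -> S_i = -8 + 78*i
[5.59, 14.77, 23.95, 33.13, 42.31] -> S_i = 5.59 + 9.18*i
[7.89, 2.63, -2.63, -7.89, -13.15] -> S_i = 7.89 + -5.26*i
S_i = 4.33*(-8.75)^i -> [4.33, -37.89, 331.52, -2900.76, 25381.67]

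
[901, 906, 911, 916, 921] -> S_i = 901 + 5*i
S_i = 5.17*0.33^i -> [5.17, 1.71, 0.56, 0.19, 0.06]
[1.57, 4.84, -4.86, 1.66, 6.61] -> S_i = Random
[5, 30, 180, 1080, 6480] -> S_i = 5*6^i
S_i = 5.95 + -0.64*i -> [5.95, 5.31, 4.67, 4.03, 3.39]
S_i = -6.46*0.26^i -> [-6.46, -1.68, -0.44, -0.11, -0.03]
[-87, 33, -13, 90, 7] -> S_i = Random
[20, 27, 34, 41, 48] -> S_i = 20 + 7*i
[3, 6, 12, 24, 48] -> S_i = 3*2^i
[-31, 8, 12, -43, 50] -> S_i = Random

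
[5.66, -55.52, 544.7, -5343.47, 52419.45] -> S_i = 5.66*(-9.81)^i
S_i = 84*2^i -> [84, 168, 336, 672, 1344]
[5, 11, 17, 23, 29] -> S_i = 5 + 6*i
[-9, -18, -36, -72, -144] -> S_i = -9*2^i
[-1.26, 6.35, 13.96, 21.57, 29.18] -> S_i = -1.26 + 7.61*i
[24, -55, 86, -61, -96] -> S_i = Random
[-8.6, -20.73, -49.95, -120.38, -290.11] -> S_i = -8.60*2.41^i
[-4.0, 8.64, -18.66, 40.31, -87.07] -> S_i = -4.00*(-2.16)^i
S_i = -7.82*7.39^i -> [-7.82, -57.79, -427.07, -3156.02, -23323.01]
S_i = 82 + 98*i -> [82, 180, 278, 376, 474]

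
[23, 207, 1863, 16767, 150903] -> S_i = 23*9^i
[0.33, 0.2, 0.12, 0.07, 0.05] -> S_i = 0.33*0.61^i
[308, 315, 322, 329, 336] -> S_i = 308 + 7*i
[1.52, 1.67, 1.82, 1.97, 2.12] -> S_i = 1.52 + 0.15*i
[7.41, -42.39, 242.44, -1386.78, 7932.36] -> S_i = 7.41*(-5.72)^i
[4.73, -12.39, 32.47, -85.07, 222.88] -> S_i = 4.73*(-2.62)^i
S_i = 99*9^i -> [99, 891, 8019, 72171, 649539]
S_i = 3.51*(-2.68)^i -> [3.51, -9.41, 25.21, -67.56, 181.07]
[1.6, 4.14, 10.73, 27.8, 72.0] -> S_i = 1.60*2.59^i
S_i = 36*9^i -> [36, 324, 2916, 26244, 236196]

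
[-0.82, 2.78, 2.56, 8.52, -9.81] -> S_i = Random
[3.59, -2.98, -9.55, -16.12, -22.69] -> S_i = 3.59 + -6.57*i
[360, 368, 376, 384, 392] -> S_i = 360 + 8*i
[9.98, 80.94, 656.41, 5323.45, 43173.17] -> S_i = 9.98*8.11^i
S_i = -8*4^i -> [-8, -32, -128, -512, -2048]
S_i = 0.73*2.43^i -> [0.73, 1.77, 4.31, 10.47, 25.45]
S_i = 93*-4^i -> [93, -372, 1488, -5952, 23808]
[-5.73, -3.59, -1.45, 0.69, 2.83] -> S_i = -5.73 + 2.14*i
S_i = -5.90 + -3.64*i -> [-5.9, -9.54, -13.18, -16.82, -20.46]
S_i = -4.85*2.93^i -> [-4.85, -14.21, -41.64, -122.0, -357.45]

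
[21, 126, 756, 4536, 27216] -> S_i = 21*6^i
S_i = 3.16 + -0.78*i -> [3.16, 2.38, 1.6, 0.82, 0.04]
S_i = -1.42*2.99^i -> [-1.42, -4.25, -12.69, -37.96, -113.49]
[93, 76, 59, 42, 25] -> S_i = 93 + -17*i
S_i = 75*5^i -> [75, 375, 1875, 9375, 46875]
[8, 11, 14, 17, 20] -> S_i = 8 + 3*i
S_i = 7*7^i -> [7, 49, 343, 2401, 16807]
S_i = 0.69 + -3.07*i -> [0.69, -2.38, -5.45, -8.52, -11.59]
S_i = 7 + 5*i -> [7, 12, 17, 22, 27]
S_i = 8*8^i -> [8, 64, 512, 4096, 32768]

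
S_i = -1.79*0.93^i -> [-1.79, -1.66, -1.55, -1.44, -1.34]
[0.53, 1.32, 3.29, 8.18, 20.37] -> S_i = 0.53*2.49^i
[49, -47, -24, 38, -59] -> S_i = Random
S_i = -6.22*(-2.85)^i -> [-6.22, 17.73, -50.52, 143.99, -410.36]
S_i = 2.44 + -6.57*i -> [2.44, -4.13, -10.7, -17.27, -23.84]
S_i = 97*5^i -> [97, 485, 2425, 12125, 60625]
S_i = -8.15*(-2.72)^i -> [-8.15, 22.17, -60.3, 164.01, -446.1]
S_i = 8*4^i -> [8, 32, 128, 512, 2048]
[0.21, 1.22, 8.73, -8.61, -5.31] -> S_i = Random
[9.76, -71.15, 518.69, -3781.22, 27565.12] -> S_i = 9.76*(-7.29)^i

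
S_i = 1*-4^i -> [1, -4, 16, -64, 256]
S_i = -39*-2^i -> [-39, 78, -156, 312, -624]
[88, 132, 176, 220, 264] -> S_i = 88 + 44*i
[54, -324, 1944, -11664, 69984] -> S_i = 54*-6^i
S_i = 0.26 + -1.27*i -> [0.26, -1.01, -2.28, -3.55, -4.82]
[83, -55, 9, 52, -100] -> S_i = Random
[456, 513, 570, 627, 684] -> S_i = 456 + 57*i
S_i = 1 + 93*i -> [1, 94, 187, 280, 373]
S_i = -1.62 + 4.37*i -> [-1.62, 2.75, 7.12, 11.49, 15.86]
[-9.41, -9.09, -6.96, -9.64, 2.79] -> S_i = Random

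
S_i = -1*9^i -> [-1, -9, -81, -729, -6561]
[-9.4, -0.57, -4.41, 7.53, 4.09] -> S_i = Random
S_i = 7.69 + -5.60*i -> [7.69, 2.09, -3.51, -9.11, -14.71]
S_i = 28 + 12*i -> [28, 40, 52, 64, 76]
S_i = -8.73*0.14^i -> [-8.73, -1.22, -0.17, -0.02, -0.0]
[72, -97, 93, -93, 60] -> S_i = Random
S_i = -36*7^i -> [-36, -252, -1764, -12348, -86436]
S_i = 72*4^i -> [72, 288, 1152, 4608, 18432]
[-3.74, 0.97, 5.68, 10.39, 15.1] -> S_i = -3.74 + 4.71*i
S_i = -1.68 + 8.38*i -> [-1.68, 6.7, 15.08, 23.46, 31.84]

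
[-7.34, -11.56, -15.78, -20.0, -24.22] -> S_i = -7.34 + -4.22*i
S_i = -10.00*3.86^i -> [-10.0, -38.6, -149.0, -575.12, -2219.98]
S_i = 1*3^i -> [1, 3, 9, 27, 81]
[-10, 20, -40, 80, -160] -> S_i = -10*-2^i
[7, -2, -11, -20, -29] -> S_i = 7 + -9*i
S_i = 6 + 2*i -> [6, 8, 10, 12, 14]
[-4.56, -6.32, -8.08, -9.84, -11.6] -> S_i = -4.56 + -1.76*i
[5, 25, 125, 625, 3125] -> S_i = 5*5^i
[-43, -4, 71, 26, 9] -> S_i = Random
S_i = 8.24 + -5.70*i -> [8.24, 2.54, -3.16, -8.86, -14.56]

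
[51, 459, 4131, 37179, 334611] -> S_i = 51*9^i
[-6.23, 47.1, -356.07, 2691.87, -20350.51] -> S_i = -6.23*(-7.56)^i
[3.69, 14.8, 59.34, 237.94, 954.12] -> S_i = 3.69*4.01^i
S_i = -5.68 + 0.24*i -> [-5.68, -5.44, -5.2, -4.96, -4.72]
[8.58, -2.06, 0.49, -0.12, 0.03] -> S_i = 8.58*(-0.24)^i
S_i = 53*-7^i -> [53, -371, 2597, -18179, 127253]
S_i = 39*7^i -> [39, 273, 1911, 13377, 93639]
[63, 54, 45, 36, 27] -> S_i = 63 + -9*i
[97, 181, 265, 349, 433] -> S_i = 97 + 84*i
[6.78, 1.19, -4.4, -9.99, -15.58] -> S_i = 6.78 + -5.59*i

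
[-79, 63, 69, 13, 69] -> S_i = Random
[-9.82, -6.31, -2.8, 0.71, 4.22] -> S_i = -9.82 + 3.51*i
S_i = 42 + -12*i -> [42, 30, 18, 6, -6]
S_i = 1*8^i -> [1, 8, 64, 512, 4096]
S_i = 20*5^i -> [20, 100, 500, 2500, 12500]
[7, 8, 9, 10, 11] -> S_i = 7 + 1*i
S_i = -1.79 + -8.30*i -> [-1.79, -10.09, -18.39, -26.69, -34.99]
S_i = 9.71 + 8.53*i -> [9.71, 18.24, 26.77, 35.3, 43.83]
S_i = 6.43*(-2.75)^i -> [6.43, -17.68, 48.63, -133.72, 367.74]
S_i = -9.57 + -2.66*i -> [-9.57, -12.23, -14.89, -17.55, -20.21]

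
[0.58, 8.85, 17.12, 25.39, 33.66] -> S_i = 0.58 + 8.27*i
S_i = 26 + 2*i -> [26, 28, 30, 32, 34]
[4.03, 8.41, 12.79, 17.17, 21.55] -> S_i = 4.03 + 4.38*i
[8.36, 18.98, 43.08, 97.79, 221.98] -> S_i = 8.36*2.27^i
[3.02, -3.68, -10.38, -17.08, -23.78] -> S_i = 3.02 + -6.70*i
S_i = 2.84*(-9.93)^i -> [2.84, -28.2, 280.04, -2780.78, 27613.11]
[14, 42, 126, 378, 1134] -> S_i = 14*3^i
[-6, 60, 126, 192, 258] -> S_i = -6 + 66*i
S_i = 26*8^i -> [26, 208, 1664, 13312, 106496]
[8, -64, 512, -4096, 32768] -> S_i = 8*-8^i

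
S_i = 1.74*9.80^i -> [1.74, 17.05, 167.11, 1637.67, 16049.21]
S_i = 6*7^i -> [6, 42, 294, 2058, 14406]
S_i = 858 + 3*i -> [858, 861, 864, 867, 870]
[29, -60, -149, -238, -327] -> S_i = 29 + -89*i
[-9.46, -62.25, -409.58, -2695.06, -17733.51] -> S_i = -9.46*6.58^i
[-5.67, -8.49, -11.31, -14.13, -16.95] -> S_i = -5.67 + -2.82*i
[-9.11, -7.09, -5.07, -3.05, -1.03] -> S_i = -9.11 + 2.02*i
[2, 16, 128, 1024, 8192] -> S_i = 2*8^i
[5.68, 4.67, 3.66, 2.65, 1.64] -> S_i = 5.68 + -1.01*i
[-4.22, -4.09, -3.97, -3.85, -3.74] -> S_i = -4.22*0.97^i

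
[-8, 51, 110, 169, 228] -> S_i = -8 + 59*i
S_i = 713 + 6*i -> [713, 719, 725, 731, 737]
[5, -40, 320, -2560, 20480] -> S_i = 5*-8^i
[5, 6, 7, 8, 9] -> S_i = 5 + 1*i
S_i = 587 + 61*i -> [587, 648, 709, 770, 831]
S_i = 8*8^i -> [8, 64, 512, 4096, 32768]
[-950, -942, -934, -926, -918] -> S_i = -950 + 8*i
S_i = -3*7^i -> [-3, -21, -147, -1029, -7203]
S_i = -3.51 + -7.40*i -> [-3.51, -10.91, -18.31, -25.71, -33.11]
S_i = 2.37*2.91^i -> [2.37, 6.9, 20.07, 58.4, 169.95]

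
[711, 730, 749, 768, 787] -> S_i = 711 + 19*i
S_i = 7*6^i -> [7, 42, 252, 1512, 9072]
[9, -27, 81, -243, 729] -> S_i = 9*-3^i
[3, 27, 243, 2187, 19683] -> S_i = 3*9^i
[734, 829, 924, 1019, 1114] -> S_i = 734 + 95*i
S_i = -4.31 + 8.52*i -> [-4.31, 4.21, 12.73, 21.25, 29.77]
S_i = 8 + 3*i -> [8, 11, 14, 17, 20]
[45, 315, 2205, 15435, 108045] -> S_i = 45*7^i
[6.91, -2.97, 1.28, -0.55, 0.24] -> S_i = 6.91*(-0.43)^i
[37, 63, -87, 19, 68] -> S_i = Random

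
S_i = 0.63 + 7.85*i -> [0.63, 8.48, 16.33, 24.18, 32.03]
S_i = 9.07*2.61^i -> [9.07, 23.67, 61.79, 161.26, 420.89]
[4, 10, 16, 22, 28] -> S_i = 4 + 6*i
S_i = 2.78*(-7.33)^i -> [2.78, -20.38, 149.37, -1094.86, 8025.29]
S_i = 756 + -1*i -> [756, 755, 754, 753, 752]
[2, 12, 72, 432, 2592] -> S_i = 2*6^i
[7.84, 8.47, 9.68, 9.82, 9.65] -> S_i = Random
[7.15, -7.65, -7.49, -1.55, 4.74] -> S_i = Random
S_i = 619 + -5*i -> [619, 614, 609, 604, 599]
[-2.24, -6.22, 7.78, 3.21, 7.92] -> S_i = Random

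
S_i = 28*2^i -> [28, 56, 112, 224, 448]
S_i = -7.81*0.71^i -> [-7.81, -5.55, -3.94, -2.8, -1.98]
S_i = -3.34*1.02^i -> [-3.34, -3.41, -3.47, -3.54, -3.62]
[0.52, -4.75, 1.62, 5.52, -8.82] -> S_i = Random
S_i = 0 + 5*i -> [0, 5, 10, 15, 20]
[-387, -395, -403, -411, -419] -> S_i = -387 + -8*i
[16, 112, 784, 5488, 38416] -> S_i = 16*7^i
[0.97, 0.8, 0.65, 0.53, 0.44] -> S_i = 0.97*0.82^i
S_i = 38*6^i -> [38, 228, 1368, 8208, 49248]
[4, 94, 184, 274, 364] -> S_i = 4 + 90*i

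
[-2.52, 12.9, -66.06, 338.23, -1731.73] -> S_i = -2.52*(-5.12)^i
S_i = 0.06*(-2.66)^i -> [0.06, -0.16, 0.42, -1.13, 3.0]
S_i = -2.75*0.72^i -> [-2.75, -1.98, -1.43, -1.03, -0.74]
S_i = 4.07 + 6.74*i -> [4.07, 10.81, 17.55, 24.29, 31.03]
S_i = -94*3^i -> [-94, -282, -846, -2538, -7614]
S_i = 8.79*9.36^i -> [8.79, 82.27, 770.09, 7208.03, 67467.14]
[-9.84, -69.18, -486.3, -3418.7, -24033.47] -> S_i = -9.84*7.03^i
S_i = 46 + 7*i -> [46, 53, 60, 67, 74]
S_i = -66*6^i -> [-66, -396, -2376, -14256, -85536]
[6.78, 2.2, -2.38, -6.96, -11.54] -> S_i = 6.78 + -4.58*i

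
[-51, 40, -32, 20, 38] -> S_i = Random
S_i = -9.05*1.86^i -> [-9.05, -16.83, -31.31, -58.24, -108.32]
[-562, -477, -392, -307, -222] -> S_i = -562 + 85*i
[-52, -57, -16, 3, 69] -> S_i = Random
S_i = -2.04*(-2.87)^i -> [-2.04, 5.85, -16.8, 48.23, -138.41]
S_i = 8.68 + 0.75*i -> [8.68, 9.43, 10.18, 10.93, 11.68]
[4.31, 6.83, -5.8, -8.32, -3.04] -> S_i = Random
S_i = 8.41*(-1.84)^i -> [8.41, -15.47, 28.47, -52.39, 96.4]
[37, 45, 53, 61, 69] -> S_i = 37 + 8*i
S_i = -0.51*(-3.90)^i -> [-0.51, 1.99, -7.76, 30.25, -117.99]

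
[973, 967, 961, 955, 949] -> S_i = 973 + -6*i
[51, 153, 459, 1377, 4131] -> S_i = 51*3^i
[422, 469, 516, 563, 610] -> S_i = 422 + 47*i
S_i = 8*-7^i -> [8, -56, 392, -2744, 19208]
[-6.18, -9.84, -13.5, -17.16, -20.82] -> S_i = -6.18 + -3.66*i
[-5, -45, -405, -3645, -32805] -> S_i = -5*9^i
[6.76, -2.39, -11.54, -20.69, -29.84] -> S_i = 6.76 + -9.15*i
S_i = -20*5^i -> [-20, -100, -500, -2500, -12500]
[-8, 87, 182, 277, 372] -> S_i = -8 + 95*i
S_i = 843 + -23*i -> [843, 820, 797, 774, 751]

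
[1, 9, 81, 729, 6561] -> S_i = 1*9^i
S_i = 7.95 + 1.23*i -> [7.95, 9.18, 10.41, 11.64, 12.87]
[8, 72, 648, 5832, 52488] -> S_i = 8*9^i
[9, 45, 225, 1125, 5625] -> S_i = 9*5^i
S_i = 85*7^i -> [85, 595, 4165, 29155, 204085]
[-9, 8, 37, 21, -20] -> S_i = Random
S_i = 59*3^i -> [59, 177, 531, 1593, 4779]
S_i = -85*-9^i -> [-85, 765, -6885, 61965, -557685]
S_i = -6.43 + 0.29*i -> [-6.43, -6.14, -5.85, -5.56, -5.27]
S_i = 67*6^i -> [67, 402, 2412, 14472, 86832]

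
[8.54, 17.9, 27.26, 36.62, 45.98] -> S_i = 8.54 + 9.36*i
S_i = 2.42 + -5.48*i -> [2.42, -3.06, -8.54, -14.02, -19.5]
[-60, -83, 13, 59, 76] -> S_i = Random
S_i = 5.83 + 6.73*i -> [5.83, 12.56, 19.29, 26.02, 32.75]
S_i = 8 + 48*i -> [8, 56, 104, 152, 200]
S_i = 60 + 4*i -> [60, 64, 68, 72, 76]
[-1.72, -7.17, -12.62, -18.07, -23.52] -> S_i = -1.72 + -5.45*i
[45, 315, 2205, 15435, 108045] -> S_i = 45*7^i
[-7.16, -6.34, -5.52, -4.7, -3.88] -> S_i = -7.16 + 0.82*i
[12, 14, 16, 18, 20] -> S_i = 12 + 2*i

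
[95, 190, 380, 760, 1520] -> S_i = 95*2^i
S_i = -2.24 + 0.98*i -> [-2.24, -1.26, -0.28, 0.7, 1.68]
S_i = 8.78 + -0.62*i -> [8.78, 8.16, 7.54, 6.92, 6.3]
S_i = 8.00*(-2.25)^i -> [8.0, -18.0, 40.5, -91.12, 205.03]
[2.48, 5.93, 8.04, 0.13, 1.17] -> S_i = Random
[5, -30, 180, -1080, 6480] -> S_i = 5*-6^i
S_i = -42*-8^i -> [-42, 336, -2688, 21504, -172032]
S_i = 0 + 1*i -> [0, 1, 2, 3, 4]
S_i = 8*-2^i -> [8, -16, 32, -64, 128]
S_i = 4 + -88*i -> [4, -84, -172, -260, -348]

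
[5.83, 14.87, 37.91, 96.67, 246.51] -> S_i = 5.83*2.55^i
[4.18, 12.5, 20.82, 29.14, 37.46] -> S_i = 4.18 + 8.32*i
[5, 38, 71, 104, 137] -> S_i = 5 + 33*i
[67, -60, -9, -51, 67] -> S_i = Random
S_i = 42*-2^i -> [42, -84, 168, -336, 672]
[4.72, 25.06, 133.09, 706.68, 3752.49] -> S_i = 4.72*5.31^i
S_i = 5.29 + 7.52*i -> [5.29, 12.81, 20.33, 27.85, 35.37]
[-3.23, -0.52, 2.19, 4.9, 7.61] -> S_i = -3.23 + 2.71*i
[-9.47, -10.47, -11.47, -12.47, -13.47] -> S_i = -9.47 + -1.00*i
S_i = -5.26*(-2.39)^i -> [-5.26, 12.57, -30.05, 71.81, -171.62]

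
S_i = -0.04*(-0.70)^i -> [-0.04, 0.03, -0.02, 0.01, -0.01]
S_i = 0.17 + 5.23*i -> [0.17, 5.4, 10.63, 15.86, 21.09]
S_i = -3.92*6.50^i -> [-3.92, -25.48, -165.62, -1076.53, -6997.44]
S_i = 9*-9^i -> [9, -81, 729, -6561, 59049]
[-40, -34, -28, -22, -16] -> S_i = -40 + 6*i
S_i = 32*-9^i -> [32, -288, 2592, -23328, 209952]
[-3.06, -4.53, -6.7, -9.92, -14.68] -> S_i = -3.06*1.48^i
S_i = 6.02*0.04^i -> [6.02, 0.24, 0.01, 0.0, 0.0]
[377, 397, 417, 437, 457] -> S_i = 377 + 20*i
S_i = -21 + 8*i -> [-21, -13, -5, 3, 11]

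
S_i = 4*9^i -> [4, 36, 324, 2916, 26244]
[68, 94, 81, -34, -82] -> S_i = Random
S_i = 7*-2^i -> [7, -14, 28, -56, 112]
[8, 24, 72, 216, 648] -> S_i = 8*3^i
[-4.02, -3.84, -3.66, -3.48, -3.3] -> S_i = -4.02 + 0.18*i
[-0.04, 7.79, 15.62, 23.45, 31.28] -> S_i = -0.04 + 7.83*i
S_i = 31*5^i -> [31, 155, 775, 3875, 19375]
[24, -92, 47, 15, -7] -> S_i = Random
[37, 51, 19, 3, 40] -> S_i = Random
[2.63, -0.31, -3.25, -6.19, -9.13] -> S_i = 2.63 + -2.94*i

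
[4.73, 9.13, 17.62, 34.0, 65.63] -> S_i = 4.73*1.93^i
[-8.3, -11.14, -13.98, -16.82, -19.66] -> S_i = -8.30 + -2.84*i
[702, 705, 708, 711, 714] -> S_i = 702 + 3*i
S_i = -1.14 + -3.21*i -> [-1.14, -4.35, -7.56, -10.77, -13.98]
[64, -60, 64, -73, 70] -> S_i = Random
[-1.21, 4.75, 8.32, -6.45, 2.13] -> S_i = Random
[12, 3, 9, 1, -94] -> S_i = Random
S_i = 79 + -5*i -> [79, 74, 69, 64, 59]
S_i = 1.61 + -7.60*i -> [1.61, -5.99, -13.59, -21.19, -28.79]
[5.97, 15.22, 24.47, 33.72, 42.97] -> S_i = 5.97 + 9.25*i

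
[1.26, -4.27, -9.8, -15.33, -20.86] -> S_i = 1.26 + -5.53*i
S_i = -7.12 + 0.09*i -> [-7.12, -7.03, -6.94, -6.85, -6.76]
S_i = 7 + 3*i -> [7, 10, 13, 16, 19]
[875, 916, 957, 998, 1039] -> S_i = 875 + 41*i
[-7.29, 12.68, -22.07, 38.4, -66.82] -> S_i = -7.29*(-1.74)^i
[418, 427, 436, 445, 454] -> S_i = 418 + 9*i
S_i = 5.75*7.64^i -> [5.75, 43.93, 335.63, 2564.18, 19590.31]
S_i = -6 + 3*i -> [-6, -3, 0, 3, 6]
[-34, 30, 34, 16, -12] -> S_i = Random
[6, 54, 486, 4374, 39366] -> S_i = 6*9^i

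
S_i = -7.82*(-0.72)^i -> [-7.82, 5.63, -4.05, 2.92, -2.1]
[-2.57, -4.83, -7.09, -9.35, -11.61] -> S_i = -2.57 + -2.26*i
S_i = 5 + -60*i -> [5, -55, -115, -175, -235]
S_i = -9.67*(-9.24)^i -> [-9.67, 89.35, -825.6, 7628.56, -70487.87]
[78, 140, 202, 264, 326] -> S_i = 78 + 62*i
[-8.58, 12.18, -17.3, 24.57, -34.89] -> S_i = -8.58*(-1.42)^i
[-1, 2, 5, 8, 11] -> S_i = -1 + 3*i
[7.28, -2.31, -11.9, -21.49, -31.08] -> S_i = 7.28 + -9.59*i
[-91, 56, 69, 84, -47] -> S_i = Random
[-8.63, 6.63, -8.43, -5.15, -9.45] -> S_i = Random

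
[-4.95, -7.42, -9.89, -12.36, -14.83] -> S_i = -4.95 + -2.47*i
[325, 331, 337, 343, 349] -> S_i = 325 + 6*i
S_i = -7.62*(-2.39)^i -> [-7.62, 18.21, -43.53, 104.03, -248.63]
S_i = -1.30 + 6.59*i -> [-1.3, 5.29, 11.88, 18.47, 25.06]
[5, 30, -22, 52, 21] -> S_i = Random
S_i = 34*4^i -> [34, 136, 544, 2176, 8704]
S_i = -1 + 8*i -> [-1, 7, 15, 23, 31]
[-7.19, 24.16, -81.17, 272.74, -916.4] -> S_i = -7.19*(-3.36)^i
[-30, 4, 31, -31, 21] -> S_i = Random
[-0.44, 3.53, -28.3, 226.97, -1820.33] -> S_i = -0.44*(-8.02)^i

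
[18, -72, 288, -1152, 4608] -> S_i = 18*-4^i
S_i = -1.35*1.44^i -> [-1.35, -1.94, -2.8, -4.03, -5.8]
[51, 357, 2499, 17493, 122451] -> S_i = 51*7^i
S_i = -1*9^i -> [-1, -9, -81, -729, -6561]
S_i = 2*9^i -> [2, 18, 162, 1458, 13122]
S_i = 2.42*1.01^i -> [2.42, 2.44, 2.47, 2.49, 2.52]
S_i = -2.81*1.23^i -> [-2.81, -3.46, -4.25, -5.23, -6.43]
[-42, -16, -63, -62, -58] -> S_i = Random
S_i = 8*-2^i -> [8, -16, 32, -64, 128]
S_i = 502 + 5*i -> [502, 507, 512, 517, 522]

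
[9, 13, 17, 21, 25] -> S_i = 9 + 4*i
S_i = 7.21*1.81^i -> [7.21, 13.05, 23.62, 42.75, 77.38]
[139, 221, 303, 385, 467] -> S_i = 139 + 82*i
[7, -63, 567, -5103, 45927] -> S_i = 7*-9^i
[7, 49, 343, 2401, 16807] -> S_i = 7*7^i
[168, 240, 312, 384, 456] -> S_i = 168 + 72*i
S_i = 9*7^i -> [9, 63, 441, 3087, 21609]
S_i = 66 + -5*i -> [66, 61, 56, 51, 46]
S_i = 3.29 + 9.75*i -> [3.29, 13.04, 22.79, 32.54, 42.29]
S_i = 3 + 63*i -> [3, 66, 129, 192, 255]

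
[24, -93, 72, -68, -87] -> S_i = Random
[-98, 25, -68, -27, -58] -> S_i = Random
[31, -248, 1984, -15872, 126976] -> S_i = 31*-8^i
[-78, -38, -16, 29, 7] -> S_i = Random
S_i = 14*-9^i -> [14, -126, 1134, -10206, 91854]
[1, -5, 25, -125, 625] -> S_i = 1*-5^i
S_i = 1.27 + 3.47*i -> [1.27, 4.74, 8.21, 11.68, 15.15]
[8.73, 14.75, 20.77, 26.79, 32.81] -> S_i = 8.73 + 6.02*i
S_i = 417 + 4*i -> [417, 421, 425, 429, 433]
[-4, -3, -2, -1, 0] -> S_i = -4 + 1*i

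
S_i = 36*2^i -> [36, 72, 144, 288, 576]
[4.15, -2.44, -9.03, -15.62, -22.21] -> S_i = 4.15 + -6.59*i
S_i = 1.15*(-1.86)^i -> [1.15, -2.14, 3.98, -7.4, 13.76]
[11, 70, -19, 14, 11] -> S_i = Random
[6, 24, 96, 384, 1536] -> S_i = 6*4^i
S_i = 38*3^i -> [38, 114, 342, 1026, 3078]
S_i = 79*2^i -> [79, 158, 316, 632, 1264]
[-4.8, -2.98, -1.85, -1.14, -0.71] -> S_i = -4.80*0.62^i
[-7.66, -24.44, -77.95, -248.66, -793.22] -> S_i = -7.66*3.19^i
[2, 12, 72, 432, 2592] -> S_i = 2*6^i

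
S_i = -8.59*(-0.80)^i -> [-8.59, 6.87, -5.5, 4.4, -3.52]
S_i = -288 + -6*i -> [-288, -294, -300, -306, -312]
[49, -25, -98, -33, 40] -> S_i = Random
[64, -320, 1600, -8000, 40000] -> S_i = 64*-5^i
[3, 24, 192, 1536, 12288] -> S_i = 3*8^i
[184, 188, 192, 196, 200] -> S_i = 184 + 4*i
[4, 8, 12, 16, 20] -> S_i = 4 + 4*i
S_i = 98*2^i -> [98, 196, 392, 784, 1568]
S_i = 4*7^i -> [4, 28, 196, 1372, 9604]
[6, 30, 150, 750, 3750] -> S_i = 6*5^i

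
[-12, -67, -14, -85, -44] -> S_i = Random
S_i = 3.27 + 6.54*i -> [3.27, 9.81, 16.35, 22.89, 29.43]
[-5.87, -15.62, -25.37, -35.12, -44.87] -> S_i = -5.87 + -9.75*i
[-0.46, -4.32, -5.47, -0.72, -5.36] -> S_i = Random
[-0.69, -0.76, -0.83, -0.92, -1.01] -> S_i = -0.69*1.10^i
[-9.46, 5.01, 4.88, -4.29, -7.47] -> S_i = Random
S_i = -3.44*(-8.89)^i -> [-3.44, 30.58, -271.87, 2416.93, -21486.49]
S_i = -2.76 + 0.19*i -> [-2.76, -2.57, -2.38, -2.19, -2.0]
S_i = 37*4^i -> [37, 148, 592, 2368, 9472]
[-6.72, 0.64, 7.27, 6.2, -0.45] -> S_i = Random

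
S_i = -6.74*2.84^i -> [-6.74, -19.14, -54.36, -154.39, -438.46]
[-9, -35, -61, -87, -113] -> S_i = -9 + -26*i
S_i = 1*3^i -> [1, 3, 9, 27, 81]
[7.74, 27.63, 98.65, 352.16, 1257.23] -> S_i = 7.74*3.57^i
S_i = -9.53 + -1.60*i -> [-9.53, -11.13, -12.73, -14.33, -15.93]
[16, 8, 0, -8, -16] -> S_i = 16 + -8*i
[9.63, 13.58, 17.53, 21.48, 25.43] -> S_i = 9.63 + 3.95*i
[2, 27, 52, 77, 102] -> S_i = 2 + 25*i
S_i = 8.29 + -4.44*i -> [8.29, 3.85, -0.59, -5.03, -9.47]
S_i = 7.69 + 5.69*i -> [7.69, 13.38, 19.07, 24.76, 30.45]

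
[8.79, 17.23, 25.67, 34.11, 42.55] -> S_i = 8.79 + 8.44*i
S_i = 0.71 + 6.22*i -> [0.71, 6.93, 13.15, 19.37, 25.59]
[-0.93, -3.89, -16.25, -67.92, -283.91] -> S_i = -0.93*4.18^i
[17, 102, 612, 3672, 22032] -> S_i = 17*6^i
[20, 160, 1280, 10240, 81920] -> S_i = 20*8^i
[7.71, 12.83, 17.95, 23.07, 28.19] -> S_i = 7.71 + 5.12*i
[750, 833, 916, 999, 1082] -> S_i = 750 + 83*i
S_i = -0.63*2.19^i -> [-0.63, -1.38, -3.02, -6.62, -14.49]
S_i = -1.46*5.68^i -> [-1.46, -8.29, -47.1, -267.55, -1519.66]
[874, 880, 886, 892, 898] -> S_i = 874 + 6*i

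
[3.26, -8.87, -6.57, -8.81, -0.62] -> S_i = Random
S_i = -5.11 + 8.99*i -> [-5.11, 3.88, 12.87, 21.86, 30.85]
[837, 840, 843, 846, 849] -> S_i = 837 + 3*i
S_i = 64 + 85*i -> [64, 149, 234, 319, 404]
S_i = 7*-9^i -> [7, -63, 567, -5103, 45927]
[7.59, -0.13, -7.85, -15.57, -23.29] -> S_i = 7.59 + -7.72*i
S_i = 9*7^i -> [9, 63, 441, 3087, 21609]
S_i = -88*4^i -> [-88, -352, -1408, -5632, -22528]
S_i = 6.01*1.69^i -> [6.01, 10.16, 17.17, 29.01, 49.03]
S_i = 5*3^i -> [5, 15, 45, 135, 405]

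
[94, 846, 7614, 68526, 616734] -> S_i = 94*9^i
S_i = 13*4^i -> [13, 52, 208, 832, 3328]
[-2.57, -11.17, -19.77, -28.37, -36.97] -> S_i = -2.57 + -8.60*i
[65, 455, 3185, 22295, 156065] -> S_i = 65*7^i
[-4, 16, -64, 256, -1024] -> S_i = -4*-4^i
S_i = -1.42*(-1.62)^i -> [-1.42, 2.3, -3.73, 6.04, -9.78]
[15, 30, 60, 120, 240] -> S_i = 15*2^i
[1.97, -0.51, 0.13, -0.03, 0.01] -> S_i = 1.97*(-0.26)^i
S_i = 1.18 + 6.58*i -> [1.18, 7.76, 14.34, 20.92, 27.5]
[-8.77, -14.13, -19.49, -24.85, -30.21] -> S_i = -8.77 + -5.36*i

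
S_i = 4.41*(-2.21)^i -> [4.41, -9.75, 21.54, -47.6, 105.2]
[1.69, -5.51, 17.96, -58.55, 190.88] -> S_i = 1.69*(-3.26)^i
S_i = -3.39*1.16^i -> [-3.39, -3.93, -4.56, -5.29, -6.14]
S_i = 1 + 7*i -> [1, 8, 15, 22, 29]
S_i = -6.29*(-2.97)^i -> [-6.29, 18.68, -55.48, 164.79, -489.41]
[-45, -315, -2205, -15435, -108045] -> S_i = -45*7^i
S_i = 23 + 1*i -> [23, 24, 25, 26, 27]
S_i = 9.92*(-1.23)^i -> [9.92, -12.2, 15.01, -18.46, 22.71]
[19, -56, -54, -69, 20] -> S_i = Random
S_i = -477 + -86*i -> [-477, -563, -649, -735, -821]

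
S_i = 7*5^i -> [7, 35, 175, 875, 4375]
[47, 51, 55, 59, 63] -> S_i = 47 + 4*i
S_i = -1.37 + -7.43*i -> [-1.37, -8.8, -16.23, -23.66, -31.09]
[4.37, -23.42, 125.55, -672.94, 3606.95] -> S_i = 4.37*(-5.36)^i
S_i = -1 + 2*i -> [-1, 1, 3, 5, 7]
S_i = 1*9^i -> [1, 9, 81, 729, 6561]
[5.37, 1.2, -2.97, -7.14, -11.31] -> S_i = 5.37 + -4.17*i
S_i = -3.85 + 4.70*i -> [-3.85, 0.85, 5.55, 10.25, 14.95]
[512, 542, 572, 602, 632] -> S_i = 512 + 30*i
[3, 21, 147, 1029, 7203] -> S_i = 3*7^i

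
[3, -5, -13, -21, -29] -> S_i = 3 + -8*i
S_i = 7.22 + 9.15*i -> [7.22, 16.37, 25.52, 34.67, 43.82]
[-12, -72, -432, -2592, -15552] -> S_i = -12*6^i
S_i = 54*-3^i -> [54, -162, 486, -1458, 4374]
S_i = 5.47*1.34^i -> [5.47, 7.33, 9.82, 13.16, 17.64]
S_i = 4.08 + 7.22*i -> [4.08, 11.3, 18.52, 25.74, 32.96]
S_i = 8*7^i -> [8, 56, 392, 2744, 19208]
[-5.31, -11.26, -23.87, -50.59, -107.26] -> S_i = -5.31*2.12^i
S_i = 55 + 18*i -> [55, 73, 91, 109, 127]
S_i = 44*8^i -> [44, 352, 2816, 22528, 180224]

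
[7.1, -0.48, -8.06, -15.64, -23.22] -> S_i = 7.10 + -7.58*i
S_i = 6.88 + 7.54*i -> [6.88, 14.42, 21.96, 29.5, 37.04]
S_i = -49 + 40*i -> [-49, -9, 31, 71, 111]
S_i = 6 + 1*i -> [6, 7, 8, 9, 10]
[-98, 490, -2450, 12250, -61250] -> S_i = -98*-5^i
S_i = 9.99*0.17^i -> [9.99, 1.7, 0.29, 0.05, 0.01]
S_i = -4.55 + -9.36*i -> [-4.55, -13.91, -23.27, -32.63, -41.99]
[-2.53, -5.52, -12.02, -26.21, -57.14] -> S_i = -2.53*2.18^i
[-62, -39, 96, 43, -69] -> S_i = Random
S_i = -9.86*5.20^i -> [-9.86, -51.27, -266.61, -1386.39, -7209.25]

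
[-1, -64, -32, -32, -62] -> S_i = Random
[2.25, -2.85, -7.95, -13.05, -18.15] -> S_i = 2.25 + -5.10*i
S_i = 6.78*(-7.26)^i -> [6.78, -49.22, 357.36, -2594.42, 18835.46]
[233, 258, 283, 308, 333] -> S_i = 233 + 25*i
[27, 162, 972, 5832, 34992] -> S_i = 27*6^i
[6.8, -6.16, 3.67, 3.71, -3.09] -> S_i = Random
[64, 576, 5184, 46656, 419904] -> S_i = 64*9^i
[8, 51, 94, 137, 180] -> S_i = 8 + 43*i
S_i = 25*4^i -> [25, 100, 400, 1600, 6400]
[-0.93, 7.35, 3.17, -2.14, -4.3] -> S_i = Random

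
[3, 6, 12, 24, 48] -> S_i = 3*2^i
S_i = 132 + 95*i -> [132, 227, 322, 417, 512]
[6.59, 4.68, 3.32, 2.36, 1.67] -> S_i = 6.59*0.71^i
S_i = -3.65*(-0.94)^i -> [-3.65, 3.43, -3.23, 3.03, -2.85]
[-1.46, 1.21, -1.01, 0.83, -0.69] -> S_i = -1.46*(-0.83)^i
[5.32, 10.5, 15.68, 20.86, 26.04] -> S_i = 5.32 + 5.18*i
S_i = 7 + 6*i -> [7, 13, 19, 25, 31]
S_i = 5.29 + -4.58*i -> [5.29, 0.71, -3.87, -8.45, -13.03]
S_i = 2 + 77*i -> [2, 79, 156, 233, 310]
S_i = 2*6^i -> [2, 12, 72, 432, 2592]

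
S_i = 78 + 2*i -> [78, 80, 82, 84, 86]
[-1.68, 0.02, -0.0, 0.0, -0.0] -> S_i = -1.68*(-0.01)^i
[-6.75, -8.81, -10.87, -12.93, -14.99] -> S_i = -6.75 + -2.06*i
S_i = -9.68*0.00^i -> [-9.68, -0.0, -0.0, -0.0, -0.0]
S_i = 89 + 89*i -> [89, 178, 267, 356, 445]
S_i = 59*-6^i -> [59, -354, 2124, -12744, 76464]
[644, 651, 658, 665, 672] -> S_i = 644 + 7*i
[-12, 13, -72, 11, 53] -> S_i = Random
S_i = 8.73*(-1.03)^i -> [8.73, -8.99, 9.26, -9.54, 9.83]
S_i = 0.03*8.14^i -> [0.03, 0.24, 1.99, 16.18, 131.71]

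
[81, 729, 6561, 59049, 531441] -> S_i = 81*9^i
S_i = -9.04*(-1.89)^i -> [-9.04, 17.09, -32.29, 61.03, -115.35]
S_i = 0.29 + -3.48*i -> [0.29, -3.19, -6.67, -10.15, -13.63]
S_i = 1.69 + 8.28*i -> [1.69, 9.97, 18.25, 26.53, 34.81]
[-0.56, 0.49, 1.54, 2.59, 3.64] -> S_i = -0.56 + 1.05*i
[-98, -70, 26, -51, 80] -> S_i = Random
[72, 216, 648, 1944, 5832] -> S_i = 72*3^i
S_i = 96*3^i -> [96, 288, 864, 2592, 7776]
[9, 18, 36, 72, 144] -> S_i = 9*2^i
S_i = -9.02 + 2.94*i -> [-9.02, -6.08, -3.14, -0.2, 2.74]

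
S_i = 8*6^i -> [8, 48, 288, 1728, 10368]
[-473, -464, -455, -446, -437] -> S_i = -473 + 9*i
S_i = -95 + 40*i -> [-95, -55, -15, 25, 65]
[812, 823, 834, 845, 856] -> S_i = 812 + 11*i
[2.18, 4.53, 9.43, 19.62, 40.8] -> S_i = 2.18*2.08^i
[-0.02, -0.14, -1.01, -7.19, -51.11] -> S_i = -0.02*7.11^i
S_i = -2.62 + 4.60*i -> [-2.62, 1.98, 6.58, 11.18, 15.78]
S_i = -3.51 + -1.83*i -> [-3.51, -5.34, -7.17, -9.0, -10.83]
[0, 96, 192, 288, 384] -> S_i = 0 + 96*i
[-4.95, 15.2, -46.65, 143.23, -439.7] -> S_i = -4.95*(-3.07)^i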